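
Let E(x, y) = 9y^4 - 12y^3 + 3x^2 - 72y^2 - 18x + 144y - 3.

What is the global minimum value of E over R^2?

E(x,y) separates as P(x) + Q(y) − 3, so its minimum is min P + min Q − 3.
P'(x) = 6x - 18 vanishes at x ∈ {3}; Q'(y) = 36(y - 2)(y - 1)(y + 2) vanishes at y ∈ {-2, 1, 2}.
Local minima of P (where P''>0): P(3)=-27. Local minima of Q: Q(-2)=-336, Q(2)=48.
So the global minimum of E is P(3) + Q(-2) − 3 = -27 − 336 − 3 = -366, attained at (3, -2).

-366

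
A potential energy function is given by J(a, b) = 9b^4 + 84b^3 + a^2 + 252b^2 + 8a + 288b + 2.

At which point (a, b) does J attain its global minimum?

J(a,b) separates as P(a) + Q(b) + 2, so its minimum is min P + min Q + 2.
P'(a) = 2a + 8 vanishes at a ∈ {-4}; Q'(b) = 36(b + 1)(b + 2)(b + 4) vanishes at b ∈ {-4, -2, -1}.
Local minima of P (where P''>0): P(-4)=-16. Local minima of Q: Q(-4)=-192, Q(-1)=-111.
So the global minimum of J is P(-4) + Q(-4) + 2 = -16 − 192 + 2 = -206, attained at (-4, -4).

(-4, -4)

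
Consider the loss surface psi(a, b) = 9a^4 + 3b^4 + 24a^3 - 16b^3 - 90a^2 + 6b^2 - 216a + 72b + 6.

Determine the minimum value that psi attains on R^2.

-497

psi(a,b) separates as P(a) + Q(b) + 6, so its minimum is min P + min Q + 6.
P'(a) = 36(a - 2)(a + 1)(a + 3) vanishes at a ∈ {-3, -1, 2}; Q'(b) = 12(b - 3)(b - 2)(b + 1) vanishes at b ∈ {-1, 2, 3}.
Local minima of P (where P''>0): P(-3)=-81, P(2)=-456. Local minima of Q: Q(-1)=-47, Q(3)=81.
So the global minimum of psi is P(2) + Q(-1) + 6 = -456 − 47 + 6 = -497, attained at (2, -1).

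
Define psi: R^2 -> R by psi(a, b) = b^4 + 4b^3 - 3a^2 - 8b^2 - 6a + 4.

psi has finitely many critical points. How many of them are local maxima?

1

psi separates as a function of a plus a function of b, so ∇psi=0 decouples.
∂psi/∂a = -6(a + 1) = 0 at a ∈ {-1}; ∂psi/∂b = 4b(b - 1)(b + 4) = 0 at b ∈ {-4, 0, 1}.
The Hessian is diagonal: diag(psi_aa, psi_bb). Second derivatives: psi_aa(-1)=-6; psi_bb(-4)=80, psi_bb(0)=-16, psi_bb(1)=20.
Local maxima occur where both diagonal entries negative: (-1, 0). Count: 1.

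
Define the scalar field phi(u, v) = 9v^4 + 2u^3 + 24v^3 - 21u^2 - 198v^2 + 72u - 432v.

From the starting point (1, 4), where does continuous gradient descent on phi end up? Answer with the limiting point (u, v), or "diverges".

phi is separable, so gradient descent decouples: u follows -∂phi/∂u, v follows -∂phi/∂v.
∂phi/∂u = 6(u - 4)(u - 3); at u=1 this is 36, so u decreases.
∂phi/∂v = 36(v - 3)(v + 1)(v + 4); at v=4 this is 1440, so v decreases.
The u-coordinate has no critical point in that direction and runs off to infinity.

diverges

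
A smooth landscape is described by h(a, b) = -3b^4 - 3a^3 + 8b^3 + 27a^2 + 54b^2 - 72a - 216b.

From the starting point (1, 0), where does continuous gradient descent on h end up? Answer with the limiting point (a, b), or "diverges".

(2, 2)

h is separable, so gradient descent decouples: a follows -∂h/∂a, b follows -∂h/∂b.
∂h/∂a = -9(a - 4)(a - 2); at a=1 this is -27, so a increases.
∂h/∂b = -12(b - 3)(b - 2)(b + 3); at b=0 this is -216, so b increases.
a converges to its nearest critical value 2 (a local min of the a-part); b converges to 2. The iterate converges to (2, 2).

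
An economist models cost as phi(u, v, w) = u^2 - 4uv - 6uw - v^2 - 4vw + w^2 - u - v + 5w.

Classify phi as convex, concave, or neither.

neither

phi is quadratic, so its Hessian is the constant matrix H = [[2, -4, -6], [-4, -2, -4], [-6, -4, 2]].
Leading principal minors: 2, -20, -192.
Neither pattern holds ⇒ H is indefinite ⇒ neither convex nor concave.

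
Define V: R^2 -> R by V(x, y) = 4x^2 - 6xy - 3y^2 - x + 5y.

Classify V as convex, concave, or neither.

V is quadratic, so its Hessian is the constant matrix H = [[8, -6], [-6, -6]].
det(H) = -84, tr(H) = 2.
det(H) < 0, so H is indefinite: neither convex nor concave.

neither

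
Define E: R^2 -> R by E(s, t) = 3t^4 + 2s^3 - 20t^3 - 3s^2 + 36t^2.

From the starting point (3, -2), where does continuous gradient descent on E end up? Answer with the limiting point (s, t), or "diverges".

E is separable, so gradient descent decouples: s follows -∂E/∂s, t follows -∂E/∂t.
∂E/∂s = 6s(s - 1); at s=3 this is 36, so s decreases.
∂E/∂t = 12t(t - 3)(t - 2); at t=-2 this is -480, so t increases.
s converges to its nearest critical value 1 (a local min of the s-part); t converges to 0. The iterate converges to (1, 0).

(1, 0)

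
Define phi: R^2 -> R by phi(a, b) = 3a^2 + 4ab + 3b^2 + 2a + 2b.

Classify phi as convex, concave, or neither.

phi is quadratic, so its Hessian is the constant matrix H = [[6, 4], [4, 6]].
det(H) = 20, tr(H) = 12.
det(H) > 0 and tr(H) > 0, so H is positive definite everywhere: convex.

convex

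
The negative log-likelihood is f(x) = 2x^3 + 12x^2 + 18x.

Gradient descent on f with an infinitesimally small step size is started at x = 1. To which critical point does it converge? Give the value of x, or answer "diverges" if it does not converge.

-1

f'(x) = 6(x + 1)(x + 3), so f'(1) = 48.
Gradient descent moves in the -f' direction, i.e. x is decreasing.
The nearest critical point in that direction is x = -1, where f'' = 12 > 0 (a local minimum). The iterate converges there.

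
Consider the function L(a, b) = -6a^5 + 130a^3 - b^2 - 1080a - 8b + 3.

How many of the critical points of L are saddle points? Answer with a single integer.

L separates as a function of a plus a function of b, so ∇L=0 decouples.
∂L/∂a = -30(a - 3)(a - 2)(a + 2)(a + 3) = 0 at a ∈ {-3, -2, 2, 3}; ∂L/∂b = -2(b + 4) = 0 at b ∈ {-4}.
The Hessian is diagonal: diag(L_aa, L_bb). Second derivatives: L_aa(-3)=900, L_aa(-2)=-600, L_aa(2)=600, L_aa(3)=-900; L_bb(-4)=-2.
Saddle points occur where the two diagonal entries have opposite signs: (-3, -4), (2, -4). Count: 2.

2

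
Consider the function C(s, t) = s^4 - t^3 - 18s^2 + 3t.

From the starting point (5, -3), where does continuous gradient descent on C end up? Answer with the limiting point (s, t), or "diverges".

C is separable, so gradient descent decouples: s follows -∂C/∂s, t follows -∂C/∂t.
∂C/∂s = 4s(s - 3)(s + 3); at s=5 this is 320, so s decreases.
∂C/∂t = -3(t - 1)(t + 1); at t=-3 this is -24, so t increases.
s converges to its nearest critical value 3 (a local min of the s-part); t converges to -1. The iterate converges to (3, -1).

(3, -1)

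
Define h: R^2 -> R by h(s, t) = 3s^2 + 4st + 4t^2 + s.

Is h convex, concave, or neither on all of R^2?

convex

h is quadratic, so its Hessian is the constant matrix H = [[6, 4], [4, 8]].
det(H) = 32, tr(H) = 14.
det(H) > 0 and tr(H) > 0, so H is positive definite everywhere: convex.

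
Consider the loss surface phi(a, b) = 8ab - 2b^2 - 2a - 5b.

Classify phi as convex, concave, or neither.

phi is quadratic, so its Hessian is the constant matrix H = [[0, 8], [8, -4]].
det(H) = -64, tr(H) = -4.
det(H) < 0, so H is indefinite: neither convex nor concave.

neither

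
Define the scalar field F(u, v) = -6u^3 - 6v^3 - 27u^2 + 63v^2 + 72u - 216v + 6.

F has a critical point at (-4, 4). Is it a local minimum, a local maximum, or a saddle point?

The mixed partial ∂²F/∂u∂v is 0, so the Hessian at any point is diag(F_uu, F_vv) = diag(-18(2u + 3), 18(-2v + 7)).
At (-4, 4): H = diag(90, -18).
The eigenvalues have opposite signs, so H is indefinite: a saddle point.

saddle point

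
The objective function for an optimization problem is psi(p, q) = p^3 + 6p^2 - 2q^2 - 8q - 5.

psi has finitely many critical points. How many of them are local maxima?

1

psi separates as a function of p plus a function of q, so ∇psi=0 decouples.
∂psi/∂p = 3p(p + 4) = 0 at p ∈ {-4, 0}; ∂psi/∂q = -4(q + 2) = 0 at q ∈ {-2}.
The Hessian is diagonal: diag(psi_pp, psi_qq). Second derivatives: psi_pp(-4)=-12, psi_pp(0)=12; psi_qq(-2)=-4.
Local maxima occur where both diagonal entries negative: (-4, -2). Count: 1.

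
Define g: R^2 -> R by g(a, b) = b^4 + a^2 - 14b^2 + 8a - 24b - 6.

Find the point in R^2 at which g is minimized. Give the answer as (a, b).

(-4, 3)

g(a,b) separates as P(a) + Q(b) − 6, so its minimum is min P + min Q − 6.
P'(a) = 2a + 8 vanishes at a ∈ {-4}; Q'(b) = 4(b - 3)(b + 1)(b + 2) vanishes at b ∈ {-2, -1, 3}.
Local minima of P (where P''>0): P(-4)=-16. Local minima of Q: Q(-2)=8, Q(3)=-117.
So the global minimum of g is P(-4) + Q(3) − 6 = -16 − 117 − 6 = -139, attained at (-4, 3).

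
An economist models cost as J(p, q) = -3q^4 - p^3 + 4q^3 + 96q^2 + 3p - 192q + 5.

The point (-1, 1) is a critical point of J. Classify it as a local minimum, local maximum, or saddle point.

The mixed partial ∂²J/∂p∂q is 0, so the Hessian at any point is diag(J_pp, J_qq) = diag(-6p, 12(-3q^2 + 2q + 16)).
At (-1, 1): H = diag(6, 180).
Both eigenvalues are positive, so H is positive definite: a local minimum.

local minimum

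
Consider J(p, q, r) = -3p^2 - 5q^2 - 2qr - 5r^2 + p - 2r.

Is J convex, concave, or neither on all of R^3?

concave

J is quadratic, so its Hessian is the constant matrix H = [[-6, 0, 0], [0, -10, -2], [0, -2, -10]].
Leading principal minors: -6, 60, -576.
Signs alternate −, +, − ⇒ H ≺ 0 ⇒ concave.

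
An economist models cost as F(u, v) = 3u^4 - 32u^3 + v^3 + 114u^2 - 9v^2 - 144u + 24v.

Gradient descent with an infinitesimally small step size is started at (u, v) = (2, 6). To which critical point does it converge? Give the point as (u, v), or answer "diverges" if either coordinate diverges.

F is separable, so gradient descent decouples: u follows -∂F/∂u, v follows -∂F/∂v.
∂F/∂u = 12(u - 4)(u - 3)(u - 1); at u=2 this is 24, so u decreases.
∂F/∂v = 3(v - 4)(v - 2); at v=6 this is 24, so v decreases.
u converges to its nearest critical value 1 (a local min of the u-part); v converges to 4. The iterate converges to (1, 4).

(1, 4)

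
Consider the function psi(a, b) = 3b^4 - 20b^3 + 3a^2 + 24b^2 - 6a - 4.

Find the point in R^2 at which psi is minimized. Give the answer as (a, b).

psi(a,b) separates as P(a) + Q(b) − 4, so its minimum is min P + min Q − 4.
P'(a) = 6a - 6 vanishes at a ∈ {1}; Q'(b) = 12b(b - 4)(b - 1) vanishes at b ∈ {0, 1, 4}.
Local minima of P (where P''>0): P(1)=-3. Local minima of Q: Q(0)=0, Q(4)=-128.
So the global minimum of psi is P(1) + Q(4) − 4 = -3 − 128 − 4 = -135, attained at (1, 4).

(1, 4)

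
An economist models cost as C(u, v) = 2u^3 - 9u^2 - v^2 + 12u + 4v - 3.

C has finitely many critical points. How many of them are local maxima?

1

C separates as a function of u plus a function of v, so ∇C=0 decouples.
∂C/∂u = 6(u - 2)(u - 1) = 0 at u ∈ {1, 2}; ∂C/∂v = -2(v - 2) = 0 at v ∈ {2}.
The Hessian is diagonal: diag(C_uu, C_vv). Second derivatives: C_uu(1)=-6, C_uu(2)=6; C_vv(2)=-2.
Local maxima occur where both diagonal entries negative: (1, 2). Count: 1.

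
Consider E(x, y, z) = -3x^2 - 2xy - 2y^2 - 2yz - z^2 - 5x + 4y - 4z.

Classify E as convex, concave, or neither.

concave

E is quadratic, so its Hessian is the constant matrix H = [[-6, -2, 0], [-2, -4, -2], [0, -2, -2]].
Leading principal minors: -6, 20, -16.
Signs alternate −, +, − ⇒ H ≺ 0 ⇒ concave.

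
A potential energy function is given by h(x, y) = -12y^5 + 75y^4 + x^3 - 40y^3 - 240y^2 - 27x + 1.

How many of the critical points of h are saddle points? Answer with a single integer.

4

h separates as a function of x plus a function of y, so ∇h=0 decouples.
∂h/∂x = 3(x - 3)(x + 3) = 0 at x ∈ {-3, 3}; ∂h/∂y = -60y(y - 4)(y - 2)(y + 1) = 0 at y ∈ {-1, 0, 2, 4}.
The Hessian is diagonal: diag(h_xx, h_yy). Second derivatives: h_xx(-3)=-18, h_xx(3)=18; h_yy(-1)=900, h_yy(0)=-480, h_yy(2)=720, h_yy(4)=-2400.
Saddle points occur where the two diagonal entries have opposite signs: (-3, -1), (-3, 2), (3, 0), (3, 4). Count: 4.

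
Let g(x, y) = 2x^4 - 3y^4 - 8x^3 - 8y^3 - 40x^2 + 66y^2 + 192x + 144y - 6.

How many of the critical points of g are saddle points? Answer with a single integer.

g separates as a function of x plus a function of y, so ∇g=0 decouples.
∂g/∂x = 8(x - 4)(x - 2)(x + 3) = 0 at x ∈ {-3, 2, 4}; ∂g/∂y = -12(y - 3)(y + 1)(y + 4) = 0 at y ∈ {-4, -1, 3}.
The Hessian is diagonal: diag(g_xx, g_yy). Second derivatives: g_xx(-3)=280, g_xx(2)=-80, g_xx(4)=112; g_yy(-4)=-252, g_yy(-1)=144, g_yy(3)=-336.
Saddle points occur where the two diagonal entries have opposite signs: (-3, -4), (-3, 3), (2, -1), (4, -4), (4, 3). Count: 5.

5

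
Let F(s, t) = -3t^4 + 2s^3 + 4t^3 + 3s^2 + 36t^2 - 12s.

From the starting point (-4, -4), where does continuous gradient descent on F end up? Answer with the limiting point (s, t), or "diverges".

diverges

F is separable, so gradient descent decouples: s follows -∂F/∂s, t follows -∂F/∂t.
∂F/∂s = 6(s - 1)(s + 2); at s=-4 this is 60, so s decreases.
∂F/∂t = -12t(t - 3)(t + 2); at t=-4 this is 672, so t decreases.
The s-coordinate has no critical point in that direction and runs off to infinity.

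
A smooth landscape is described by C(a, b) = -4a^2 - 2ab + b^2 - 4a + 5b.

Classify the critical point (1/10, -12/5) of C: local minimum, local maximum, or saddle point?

The Hessian of C is constant: H = [[-8, -2], [-2, 2]].
det(H) = (-8)·2 − (-2)² = -20.
Since det(H) < 0, H is indefinite and the critical point is a saddle point.

saddle point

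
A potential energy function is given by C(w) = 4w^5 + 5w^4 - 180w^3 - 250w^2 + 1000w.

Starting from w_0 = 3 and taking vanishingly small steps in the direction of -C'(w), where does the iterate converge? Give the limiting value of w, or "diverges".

C'(w) = 20(w - 5)(w - 1)(w + 2)(w + 5), so C'(3) = -3200.
Gradient descent moves in the -C' direction, i.e. w is increasing.
The nearest critical point in that direction is w = 5, where C'' = 5600 > 0 (a local minimum). The iterate converges there.

5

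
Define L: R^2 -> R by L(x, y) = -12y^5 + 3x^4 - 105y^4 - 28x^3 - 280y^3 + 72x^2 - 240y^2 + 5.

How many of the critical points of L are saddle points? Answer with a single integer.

6

L separates as a function of x plus a function of y, so ∇L=0 decouples.
∂L/∂x = 12x(x - 4)(x - 3) = 0 at x ∈ {0, 3, 4}; ∂L/∂y = -60y(y + 1)(y + 2)(y + 4) = 0 at y ∈ {-4, -2, -1, 0}.
The Hessian is diagonal: diag(L_xx, L_yy). Second derivatives: L_xx(0)=144, L_xx(3)=-36, L_xx(4)=48; L_yy(-4)=1440, L_yy(-2)=-240, L_yy(-1)=180, L_yy(0)=-480.
Saddle points occur where the two diagonal entries have opposite signs: (0, -2), (0, 0), (3, -4), (3, -1), (4, -2), (4, 0). Count: 6.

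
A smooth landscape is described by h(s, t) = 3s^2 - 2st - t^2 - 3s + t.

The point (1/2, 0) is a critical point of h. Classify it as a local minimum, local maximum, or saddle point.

saddle point

The Hessian of h is constant: H = [[6, -2], [-2, -2]].
det(H) = 6·(-2) − (-2)² = -16.
Since det(H) < 0, H is indefinite and the critical point is a saddle point.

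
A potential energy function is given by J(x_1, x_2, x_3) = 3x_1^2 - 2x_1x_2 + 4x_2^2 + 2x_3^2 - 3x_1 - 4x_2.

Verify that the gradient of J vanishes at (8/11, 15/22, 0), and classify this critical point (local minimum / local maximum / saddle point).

local minimum

∇J = (6x_1 - 2x_2 - 3, -2x_1 + 8x_2 - 4, 4x_3); substituting (8/11, 15/22, 0) gives ∇J = (0, 0, 0), so (8/11, 15/22, 0) is indeed a critical point.
The Hessian is constant: H = [[6, -2, 0], [-2, 8, 0], [0, 0, 4]].
Leading principal minors: Δ₁ = 6, Δ₂ = 44, Δ₃ = 176.
All leading minors are positive, so H is positive definite: a local minimum.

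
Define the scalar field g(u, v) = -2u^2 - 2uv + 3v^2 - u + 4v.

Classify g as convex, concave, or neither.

neither

g is quadratic, so its Hessian is the constant matrix H = [[-4, -2], [-2, 6]].
det(H) = -28, tr(H) = 2.
det(H) < 0, so H is indefinite: neither convex nor concave.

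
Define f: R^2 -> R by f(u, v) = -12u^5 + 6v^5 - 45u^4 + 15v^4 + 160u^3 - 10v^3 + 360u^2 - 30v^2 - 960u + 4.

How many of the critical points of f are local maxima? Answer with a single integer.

f separates as a function of u plus a function of v, so ∇f=0 decouples.
∂f/∂u = -60(u - 2)(u - 1)(u + 2)(u + 4) = 0 at u ∈ {-4, -2, 1, 2}; ∂f/∂v = 30v(v - 1)(v + 1)(v + 2) = 0 at v ∈ {-2, -1, 0, 1}.
The Hessian is diagonal: diag(f_uu, f_vv). Second derivatives: f_uu(-4)=3600, f_uu(-2)=-1440, f_uu(1)=900, f_uu(2)=-1440; f_vv(-2)=-180, f_vv(-1)=60, f_vv(0)=-60, f_vv(1)=180.
Local maxima occur where both diagonal entries negative: (-2, -2), (-2, 0), (2, -2), (2, 0). Count: 4.

4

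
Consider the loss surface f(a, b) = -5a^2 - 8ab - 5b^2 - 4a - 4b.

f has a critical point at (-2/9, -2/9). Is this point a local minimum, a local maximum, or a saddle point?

The Hessian of f is constant: H = [[-10, -8], [-8, -10]].
det(H) = (-10)·(-10) − (-8)² = 36.
det(H) > 0 and tr(H) = -20 < 0, so H is negative definite and the point is a local maximum.

local maximum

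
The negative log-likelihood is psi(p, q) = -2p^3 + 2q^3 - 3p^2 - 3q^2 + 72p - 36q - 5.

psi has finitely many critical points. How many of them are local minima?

1

psi separates as a function of p plus a function of q, so ∇psi=0 decouples.
∂psi/∂p = -6(p - 3)(p + 4) = 0 at p ∈ {-4, 3}; ∂psi/∂q = 6(q - 3)(q + 2) = 0 at q ∈ {-2, 3}.
The Hessian is diagonal: diag(psi_pp, psi_qq). Second derivatives: psi_pp(-4)=42, psi_pp(3)=-42; psi_qq(-2)=-30, psi_qq(3)=30.
Local minima occur where both diagonal entries positive: (-4, 3). Count: 1.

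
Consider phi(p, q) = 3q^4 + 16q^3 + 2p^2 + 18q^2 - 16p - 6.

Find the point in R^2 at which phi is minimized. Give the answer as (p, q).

phi(p,q) separates as A(p) + B(q) − 6, so its minimum is min A + min B − 6.
A'(p) = 4p - 16 vanishes at p ∈ {4}; B'(q) = 12q(q + 1)(q + 3) vanishes at q ∈ {-3, -1, 0}.
Local minima of A (where A''>0): A(4)=-32. Local minima of B: B(-3)=-27, B(0)=0.
So the global minimum of phi is A(4) + B(-3) − 6 = -32 − 27 − 6 = -65, attained at (4, -3).

(4, -3)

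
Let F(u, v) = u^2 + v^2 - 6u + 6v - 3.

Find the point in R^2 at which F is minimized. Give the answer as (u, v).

F(u,v) separates as P(u) + Q(v) − 3, so its minimum is min P + min Q − 3.
P'(u) = 2u - 6 vanishes at u ∈ {3}; Q'(v) = 2v + 6 vanishes at v ∈ {-3}.
Local minima of P (where P''>0): P(3)=-9. Local minima of Q: Q(-3)=-9.
So the global minimum of F is P(3) + Q(-3) − 3 = -9 − 9 − 3 = -21, attained at (3, -3).

(3, -3)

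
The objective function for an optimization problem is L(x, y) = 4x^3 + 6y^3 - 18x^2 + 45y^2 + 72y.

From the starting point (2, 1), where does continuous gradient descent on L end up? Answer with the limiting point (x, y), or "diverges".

L is separable, so gradient descent decouples: x follows -∂L/∂x, y follows -∂L/∂y.
∂L/∂x = 12x(x - 3); at x=2 this is -24, so x increases.
∂L/∂y = 18(y + 1)(y + 4); at y=1 this is 180, so y decreases.
x converges to its nearest critical value 3 (a local min of the x-part); y converges to -1. The iterate converges to (3, -1).

(3, -1)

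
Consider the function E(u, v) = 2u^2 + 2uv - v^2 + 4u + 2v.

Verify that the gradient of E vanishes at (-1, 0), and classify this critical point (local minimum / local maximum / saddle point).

saddle point

∇E = (4u + 2v + 4, 2u - 2v + 2); substituting (-1, 0) gives ∇E = (0, 0), so (-1, 0) is indeed a critical point.
The Hessian of E is constant: H = [[4, 2], [2, -2]].
det(H) = 4·(-2) − 2² = -12.
Since det(H) < 0, H is indefinite and the critical point is a saddle point.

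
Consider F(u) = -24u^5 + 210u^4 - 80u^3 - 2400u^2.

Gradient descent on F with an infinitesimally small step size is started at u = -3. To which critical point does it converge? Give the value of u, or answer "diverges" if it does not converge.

-2

F'(u) = -120u(u - 5)(u - 4)(u + 2), so F'(-3) = -20160.
Gradient descent moves in the -F' direction, i.e. u is increasing.
The nearest critical point in that direction is u = -2, where F'' = 10080 > 0 (a local minimum). The iterate converges there.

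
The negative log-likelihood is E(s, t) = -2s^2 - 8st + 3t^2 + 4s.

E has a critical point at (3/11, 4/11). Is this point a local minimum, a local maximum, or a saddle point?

saddle point

The Hessian of E is constant: H = [[-4, -8], [-8, 6]].
det(H) = (-4)·6 − (-8)² = -88.
Since det(H) < 0, H is indefinite and the critical point is a saddle point.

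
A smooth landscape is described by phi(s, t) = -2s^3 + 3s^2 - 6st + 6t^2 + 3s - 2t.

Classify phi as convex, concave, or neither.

The term -2s^3 is cubic, so the Hessian is not constant.
∂²phi/∂s² = -12s + 6, which takes both signs as s varies (negative for sufficiently large s). A diagonal entry of the Hessian changing sign means the Hessian is neither positive- nor negative-semidefinite on all of R^2.

neither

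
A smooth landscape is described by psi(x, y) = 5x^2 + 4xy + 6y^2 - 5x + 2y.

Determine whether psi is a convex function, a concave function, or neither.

convex

psi is quadratic, so its Hessian is the constant matrix H = [[10, 4], [4, 12]].
det(H) = 104, tr(H) = 22.
det(H) > 0 and tr(H) > 0, so H is positive definite everywhere: convex.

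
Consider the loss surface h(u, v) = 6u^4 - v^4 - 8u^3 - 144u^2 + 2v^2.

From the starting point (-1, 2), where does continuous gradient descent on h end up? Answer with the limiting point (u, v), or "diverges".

h is separable, so gradient descent decouples: u follows -∂h/∂u, v follows -∂h/∂v.
∂h/∂u = 24u(u - 4)(u + 3); at u=-1 this is 240, so u decreases.
∂h/∂v = -4v(v - 1)(v + 1); at v=2 this is -24, so v increases.
The v-coordinate has no critical point in that direction and runs off to infinity.

diverges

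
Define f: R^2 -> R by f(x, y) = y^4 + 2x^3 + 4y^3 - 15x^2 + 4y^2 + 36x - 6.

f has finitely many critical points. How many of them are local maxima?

1

f separates as a function of x plus a function of y, so ∇f=0 decouples.
∂f/∂x = 6(x - 3)(x - 2) = 0 at x ∈ {2, 3}; ∂f/∂y = 4y(y + 1)(y + 2) = 0 at y ∈ {-2, -1, 0}.
The Hessian is diagonal: diag(f_xx, f_yy). Second derivatives: f_xx(2)=-6, f_xx(3)=6; f_yy(-2)=8, f_yy(-1)=-4, f_yy(0)=8.
Local maxima occur where both diagonal entries negative: (2, -1). Count: 1.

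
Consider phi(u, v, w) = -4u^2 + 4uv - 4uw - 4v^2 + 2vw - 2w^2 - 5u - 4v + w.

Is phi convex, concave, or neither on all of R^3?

concave

phi is quadratic, so its Hessian is the constant matrix H = [[-8, 4, -4], [4, -8, 2], [-4, 2, -4]].
Leading principal minors: -8, 48, -96.
Signs alternate −, +, − ⇒ H ≺ 0 ⇒ concave.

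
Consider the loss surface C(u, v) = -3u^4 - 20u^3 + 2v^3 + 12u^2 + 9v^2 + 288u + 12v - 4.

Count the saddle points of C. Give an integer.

3

C separates as a function of u plus a function of v, so ∇C=0 decouples.
∂C/∂u = -12(u - 2)(u + 3)(u + 4) = 0 at u ∈ {-4, -3, 2}; ∂C/∂v = 6(v + 1)(v + 2) = 0 at v ∈ {-2, -1}.
The Hessian is diagonal: diag(C_uu, C_vv). Second derivatives: C_uu(-4)=-72, C_uu(-3)=60, C_uu(2)=-360; C_vv(-2)=-6, C_vv(-1)=6.
Saddle points occur where the two diagonal entries have opposite signs: (-4, -1), (-3, -2), (2, -1). Count: 3.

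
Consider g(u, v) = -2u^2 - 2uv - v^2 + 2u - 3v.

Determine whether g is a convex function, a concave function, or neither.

concave

g is quadratic, so its Hessian is the constant matrix H = [[-4, -2], [-2, -2]].
det(H) = 4, tr(H) = -6.
det(H) > 0 and tr(H) < 0, so H is negative definite everywhere: concave.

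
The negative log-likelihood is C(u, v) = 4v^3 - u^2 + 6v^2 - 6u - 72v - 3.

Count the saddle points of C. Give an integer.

C separates as a function of u plus a function of v, so ∇C=0 decouples.
∂C/∂u = -2(u + 3) = 0 at u ∈ {-3}; ∂C/∂v = 12(v - 2)(v + 3) = 0 at v ∈ {-3, 2}.
The Hessian is diagonal: diag(C_uu, C_vv). Second derivatives: C_uu(-3)=-2; C_vv(-3)=-60, C_vv(2)=60.
Saddle points occur where the two diagonal entries have opposite signs: (-3, 2). Count: 1.

1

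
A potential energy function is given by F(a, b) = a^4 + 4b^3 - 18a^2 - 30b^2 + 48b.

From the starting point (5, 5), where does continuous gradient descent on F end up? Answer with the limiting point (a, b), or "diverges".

F is separable, so gradient descent decouples: a follows -∂F/∂a, b follows -∂F/∂b.
∂F/∂a = 4a(a - 3)(a + 3); at a=5 this is 320, so a decreases.
∂F/∂b = 12(b - 4)(b - 1); at b=5 this is 48, so b decreases.
a converges to its nearest critical value 3 (a local min of the a-part); b converges to 4. The iterate converges to (3, 4).

(3, 4)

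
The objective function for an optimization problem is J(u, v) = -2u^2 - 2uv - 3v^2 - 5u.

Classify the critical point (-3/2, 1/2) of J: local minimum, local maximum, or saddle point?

local maximum

The Hessian of J is constant: H = [[-4, -2], [-2, -6]].
det(H) = (-4)·(-6) − (-2)² = 20.
det(H) > 0 and tr(H) = -10 < 0, so H is negative definite and the point is a local maximum.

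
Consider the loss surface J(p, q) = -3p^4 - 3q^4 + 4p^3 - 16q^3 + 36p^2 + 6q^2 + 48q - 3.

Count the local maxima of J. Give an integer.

J separates as a function of p plus a function of q, so ∇J=0 decouples.
∂J/∂p = -12p(p - 3)(p + 2) = 0 at p ∈ {-2, 0, 3}; ∂J/∂q = -12(q - 1)(q + 1)(q + 4) = 0 at q ∈ {-4, -1, 1}.
The Hessian is diagonal: diag(J_pp, J_qq). Second derivatives: J_pp(-2)=-120, J_pp(0)=72, J_pp(3)=-180; J_qq(-4)=-180, J_qq(-1)=72, J_qq(1)=-120.
Local maxima occur where both diagonal entries negative: (-2, -4), (-2, 1), (3, -4), (3, 1). Count: 4.

4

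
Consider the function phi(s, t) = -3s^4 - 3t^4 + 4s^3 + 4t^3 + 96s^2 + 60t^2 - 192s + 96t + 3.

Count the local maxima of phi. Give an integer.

phi separates as a function of s plus a function of t, so ∇phi=0 decouples.
∂phi/∂s = -12(s - 4)(s - 1)(s + 4) = 0 at s ∈ {-4, 1, 4}; ∂phi/∂t = -12(t - 4)(t + 1)(t + 2) = 0 at t ∈ {-2, -1, 4}.
The Hessian is diagonal: diag(phi_ss, phi_tt). Second derivatives: phi_ss(-4)=-480, phi_ss(1)=180, phi_ss(4)=-288; phi_tt(-2)=-72, phi_tt(-1)=60, phi_tt(4)=-360.
Local maxima occur where both diagonal entries negative: (-4, -2), (-4, 4), (4, -2), (4, 4). Count: 4.

4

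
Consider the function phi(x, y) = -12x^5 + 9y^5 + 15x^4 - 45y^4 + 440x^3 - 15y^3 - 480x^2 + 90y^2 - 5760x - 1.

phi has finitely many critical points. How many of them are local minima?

4

phi separates as a function of x plus a function of y, so ∇phi=0 decouples.
∂phi/∂x = -60(x - 4)(x - 3)(x + 2)(x + 4) = 0 at x ∈ {-4, -2, 3, 4}; ∂phi/∂y = 45y(y - 4)(y - 1)(y + 1) = 0 at y ∈ {-1, 0, 1, 4}.
The Hessian is diagonal: diag(phi_xx, phi_yy). Second derivatives: phi_xx(-4)=6720, phi_xx(-2)=-3600, phi_xx(3)=2100, phi_xx(4)=-2880; phi_yy(-1)=-450, phi_yy(0)=180, phi_yy(1)=-270, phi_yy(4)=2700.
Local minima occur where both diagonal entries positive: (-4, 0), (-4, 4), (3, 0), (3, 4). Count: 4.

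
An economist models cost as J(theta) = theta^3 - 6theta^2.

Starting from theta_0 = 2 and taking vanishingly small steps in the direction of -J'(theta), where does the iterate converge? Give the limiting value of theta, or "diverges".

J'(theta) = 3theta(theta - 4), so J'(2) = -12.
Gradient descent moves in the -J' direction, i.e. theta is increasing.
The nearest critical point in that direction is theta = 4, where J'' = 12 > 0 (a local minimum). The iterate converges there.

4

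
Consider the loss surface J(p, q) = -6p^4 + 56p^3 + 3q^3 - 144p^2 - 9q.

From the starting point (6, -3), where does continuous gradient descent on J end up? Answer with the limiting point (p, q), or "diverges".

J is separable, so gradient descent decouples: p follows -∂J/∂p, q follows -∂J/∂q.
∂J/∂p = -24p(p - 4)(p - 3); at p=6 this is -864, so p increases.
∂J/∂q = 9(q - 1)(q + 1); at q=-3 this is 72, so q decreases.
The p-coordinate has no critical point in that direction and runs off to infinity.

diverges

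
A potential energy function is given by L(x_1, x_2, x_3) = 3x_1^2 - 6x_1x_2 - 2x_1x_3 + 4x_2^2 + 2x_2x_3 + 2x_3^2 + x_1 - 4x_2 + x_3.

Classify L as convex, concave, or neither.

convex

L is quadratic, so its Hessian is the constant matrix H = [[6, -6, -2], [-6, 8, 2], [-2, 2, 4]].
Leading principal minors: 6, 12, 40.
All positive ⇒ H ≻ 0 ⇒ convex.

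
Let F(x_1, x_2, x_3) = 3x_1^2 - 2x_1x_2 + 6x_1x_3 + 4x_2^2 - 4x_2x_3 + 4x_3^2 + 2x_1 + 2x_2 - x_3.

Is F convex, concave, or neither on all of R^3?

F is quadratic, so its Hessian is the constant matrix H = [[6, -2, 6], [-2, 8, -4], [6, -4, 8]].
Leading principal minors: 6, 44, 64.
All positive ⇒ H ≻ 0 ⇒ convex.

convex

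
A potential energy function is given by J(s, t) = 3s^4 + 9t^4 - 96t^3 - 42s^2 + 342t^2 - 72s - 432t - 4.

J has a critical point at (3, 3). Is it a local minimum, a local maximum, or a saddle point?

saddle point

The mixed partial ∂²J/∂s∂t is 0, so the Hessian at any point is diag(J_ss, J_tt) = diag(12(3s^2 - 7), 36(3t^2 - 16t + 19)).
At (3, 3): H = diag(240, -72).
The eigenvalues have opposite signs, so H is indefinite: a saddle point.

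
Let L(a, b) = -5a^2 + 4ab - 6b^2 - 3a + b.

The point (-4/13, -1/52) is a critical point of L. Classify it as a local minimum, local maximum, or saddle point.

local maximum

The Hessian of L is constant: H = [[-10, 4], [4, -12]].
det(H) = (-10)·(-12) − 4² = 104.
det(H) > 0 and tr(H) = -22 < 0, so H is negative definite and the point is a local maximum.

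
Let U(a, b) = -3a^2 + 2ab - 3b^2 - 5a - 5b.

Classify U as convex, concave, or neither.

concave

U is quadratic, so its Hessian is the constant matrix H = [[-6, 2], [2, -6]].
det(H) = 32, tr(H) = -12.
det(H) > 0 and tr(H) < 0, so H is negative definite everywhere: concave.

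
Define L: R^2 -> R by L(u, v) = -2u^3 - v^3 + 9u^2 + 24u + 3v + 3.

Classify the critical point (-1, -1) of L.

local minimum

The mixed partial ∂²L/∂u∂v is 0, so the Hessian at any point is diag(L_uu, L_vv) = diag(6(-2u + 3), -6v).
At (-1, -1): H = diag(30, 6).
Both eigenvalues are positive, so H is positive definite: a local minimum.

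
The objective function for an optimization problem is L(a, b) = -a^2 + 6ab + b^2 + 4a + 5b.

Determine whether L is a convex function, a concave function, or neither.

L is quadratic, so its Hessian is the constant matrix H = [[-2, 6], [6, 2]].
det(H) = -40, tr(H) = 0.
det(H) < 0, so H is indefinite: neither convex nor concave.

neither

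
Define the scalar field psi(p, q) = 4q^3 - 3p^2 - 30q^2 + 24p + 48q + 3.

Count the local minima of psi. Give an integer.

0

psi separates as a function of p plus a function of q, so ∇psi=0 decouples.
∂psi/∂p = -6(p - 4) = 0 at p ∈ {4}; ∂psi/∂q = 12(q - 4)(q - 1) = 0 at q ∈ {1, 4}.
The Hessian is diagonal: diag(psi_pp, psi_qq). Second derivatives: psi_pp(4)=-6; psi_qq(1)=-36, psi_qq(4)=36.
Local minima occur where both diagonal entries positive: none. Count: 0.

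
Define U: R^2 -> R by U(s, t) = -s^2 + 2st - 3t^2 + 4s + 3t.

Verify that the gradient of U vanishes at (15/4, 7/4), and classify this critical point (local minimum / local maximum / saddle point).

∇U = (-2s + 2t + 4, 2s - 6t + 3); substituting (15/4, 7/4) gives ∇U = (0, 0), so (15/4, 7/4) is indeed a critical point.
The Hessian of U is constant: H = [[-2, 2], [2, -6]].
det(H) = (-2)·(-6) − 2² = 8.
det(H) > 0 and tr(H) = -8 < 0, so H is negative definite and the point is a local maximum.

local maximum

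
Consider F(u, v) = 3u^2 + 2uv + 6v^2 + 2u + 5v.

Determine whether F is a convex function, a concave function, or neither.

F is quadratic, so its Hessian is the constant matrix H = [[6, 2], [2, 12]].
det(H) = 68, tr(H) = 18.
det(H) > 0 and tr(H) > 0, so H is positive definite everywhere: convex.

convex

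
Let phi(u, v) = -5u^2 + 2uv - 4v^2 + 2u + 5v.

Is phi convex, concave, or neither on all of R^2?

phi is quadratic, so its Hessian is the constant matrix H = [[-10, 2], [2, -8]].
det(H) = 76, tr(H) = -18.
det(H) > 0 and tr(H) < 0, so H is negative definite everywhere: concave.

concave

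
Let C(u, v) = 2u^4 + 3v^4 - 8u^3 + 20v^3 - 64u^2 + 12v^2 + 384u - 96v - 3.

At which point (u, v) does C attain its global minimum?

C(u,v) separates as P(u) + Q(v) − 3, so its minimum is min P + min Q − 3.
P'(u) = 8(u - 4)(u - 3)(u + 4) vanishes at u ∈ {-4, 3, 4}; Q'(v) = 12(v - 1)(v + 2)(v + 4) vanishes at v ∈ {-4, -2, 1}.
Local minima of P (where P''>0): P(-4)=-1536, P(4)=512. Local minima of Q: Q(-4)=64, Q(1)=-61.
So the global minimum of C is P(-4) + Q(1) − 3 = -1536 − 61 − 3 = -1600, attained at (-4, 1).

(-4, 1)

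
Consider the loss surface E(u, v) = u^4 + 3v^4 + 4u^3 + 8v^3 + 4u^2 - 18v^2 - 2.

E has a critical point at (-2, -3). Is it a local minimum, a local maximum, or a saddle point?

The mixed partial ∂²E/∂u∂v is 0, so the Hessian at any point is diag(E_uu, E_vv) = diag(4(3u^2 + 6u + 2), 12(3v^2 + 4v - 3)).
At (-2, -3): H = diag(8, 144).
Both eigenvalues are positive, so H is positive definite: a local minimum.

local minimum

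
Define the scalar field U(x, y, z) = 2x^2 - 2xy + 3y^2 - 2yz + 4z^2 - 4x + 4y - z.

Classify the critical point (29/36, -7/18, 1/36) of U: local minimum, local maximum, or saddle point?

local minimum

The Hessian is constant: H = [[4, -2, 0], [-2, 6, -2], [0, -2, 8]].
Leading principal minors: Δ₁ = 4, Δ₂ = 20, Δ₃ = 144.
All leading minors are positive, so H is positive definite: a local minimum.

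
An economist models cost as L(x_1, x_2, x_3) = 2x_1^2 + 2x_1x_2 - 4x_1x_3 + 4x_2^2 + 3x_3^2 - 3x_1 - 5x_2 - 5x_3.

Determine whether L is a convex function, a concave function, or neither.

L is quadratic, so its Hessian is the constant matrix H = [[4, 2, -4], [2, 8, 0], [-4, 0, 6]].
Leading principal minors: 4, 28, 40.
All positive ⇒ H ≻ 0 ⇒ convex.

convex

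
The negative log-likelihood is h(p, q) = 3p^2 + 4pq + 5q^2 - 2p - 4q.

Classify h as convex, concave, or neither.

convex

h is quadratic, so its Hessian is the constant matrix H = [[6, 4], [4, 10]].
det(H) = 44, tr(H) = 16.
det(H) > 0 and tr(H) > 0, so H is positive definite everywhere: convex.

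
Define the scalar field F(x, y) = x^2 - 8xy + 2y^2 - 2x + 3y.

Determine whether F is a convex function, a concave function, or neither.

F is quadratic, so its Hessian is the constant matrix H = [[2, -8], [-8, 4]].
det(H) = -56, tr(H) = 6.
det(H) < 0, so H is indefinite: neither convex nor concave.

neither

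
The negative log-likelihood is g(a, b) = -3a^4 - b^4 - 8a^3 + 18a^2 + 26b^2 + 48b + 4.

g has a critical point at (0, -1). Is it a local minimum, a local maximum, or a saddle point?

local minimum

The mixed partial ∂²g/∂a∂b is 0, so the Hessian at any point is diag(g_aa, g_bb) = diag(12(-3a^2 - 4a + 3), 4(-3b^2 + 13)).
At (0, -1): H = diag(36, 40).
Both eigenvalues are positive, so H is positive definite: a local minimum.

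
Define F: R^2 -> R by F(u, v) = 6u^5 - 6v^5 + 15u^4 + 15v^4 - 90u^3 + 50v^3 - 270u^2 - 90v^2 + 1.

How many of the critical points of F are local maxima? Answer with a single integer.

F separates as a function of u plus a function of v, so ∇F=0 decouples.
∂F/∂u = 30u(u - 3)(u + 2)(u + 3) = 0 at u ∈ {-3, -2, 0, 3}; ∂F/∂v = -30v(v - 3)(v - 1)(v + 2) = 0 at v ∈ {-2, 0, 1, 3}.
The Hessian is diagonal: diag(F_uu, F_vv). Second derivatives: F_uu(-3)=-540, F_uu(-2)=300, F_uu(0)=-540, F_uu(3)=2700; F_vv(-2)=900, F_vv(0)=-180, F_vv(1)=180, F_vv(3)=-900.
Local maxima occur where both diagonal entries negative: (-3, 0), (-3, 3), (0, 0), (0, 3). Count: 4.

4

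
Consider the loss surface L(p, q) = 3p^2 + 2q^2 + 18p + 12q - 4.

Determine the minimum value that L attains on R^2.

-49

L(p,q) separates as A(p) + B(q) − 4, so its minimum is min A + min B − 4.
A'(p) = 6p + 18 vanishes at p ∈ {-3}; B'(q) = 4q + 12 vanishes at q ∈ {-3}.
Local minima of A (where A''>0): A(-3)=-27. Local minima of B: B(-3)=-18.
So the global minimum of L is A(-3) + B(-3) − 4 = -27 − 18 − 4 = -49, attained at (-3, -3).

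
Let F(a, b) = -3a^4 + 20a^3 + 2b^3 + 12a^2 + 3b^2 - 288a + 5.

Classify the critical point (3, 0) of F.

The mixed partial ∂²F/∂a∂b is 0, so the Hessian at any point is diag(F_aa, F_bb) = diag(12(-3a^2 + 10a + 2), 6(2b + 1)).
At (3, 0): H = diag(60, 6).
Both eigenvalues are positive, so H is positive definite: a local minimum.

local minimum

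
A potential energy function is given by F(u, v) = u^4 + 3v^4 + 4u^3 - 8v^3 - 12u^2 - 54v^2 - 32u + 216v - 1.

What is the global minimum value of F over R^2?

F(u,v) separates as P(u) + Q(v) − 1, so its minimum is min P + min Q − 1.
P'(u) = 4(u - 2)(u + 1)(u + 4) vanishes at u ∈ {-4, -1, 2}; Q'(v) = 12(v - 3)(v - 2)(v + 3) vanishes at v ∈ {-3, 2, 3}.
Local minima of P (where P''>0): P(-4)=-64, P(2)=-64. Local minima of Q: Q(-3)=-675, Q(3)=189.
So the global minimum of F is P(-4) + Q(-3) − 1 = -64 − 675 − 1 = -740, attained at (-4, -3).

-740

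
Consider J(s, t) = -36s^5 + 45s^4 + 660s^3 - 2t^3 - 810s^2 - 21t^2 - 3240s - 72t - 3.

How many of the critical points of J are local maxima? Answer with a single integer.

2

J separates as a function of s plus a function of t, so ∇J=0 decouples.
∂J/∂s = -180(s - 3)(s - 2)(s + 1)(s + 3) = 0 at s ∈ {-3, -1, 2, 3}; ∂J/∂t = -6(t + 3)(t + 4) = 0 at t ∈ {-4, -3}.
The Hessian is diagonal: diag(J_ss, J_tt). Second derivatives: J_ss(-3)=10800, J_ss(-1)=-4320, J_ss(2)=2700, J_ss(3)=-4320; J_tt(-4)=6, J_tt(-3)=-6.
Local maxima occur where both diagonal entries negative: (-1, -3), (3, -3). Count: 2.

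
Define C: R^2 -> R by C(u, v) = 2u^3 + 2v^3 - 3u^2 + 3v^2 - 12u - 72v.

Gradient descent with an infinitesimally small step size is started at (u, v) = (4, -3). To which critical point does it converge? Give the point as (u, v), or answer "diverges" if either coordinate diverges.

C is separable, so gradient descent decouples: u follows -∂C/∂u, v follows -∂C/∂v.
∂C/∂u = 6(u - 2)(u + 1); at u=4 this is 60, so u decreases.
∂C/∂v = 6(v - 3)(v + 4); at v=-3 this is -36, so v increases.
u converges to its nearest critical value 2 (a local min of the u-part); v converges to 3. The iterate converges to (2, 3).

(2, 3)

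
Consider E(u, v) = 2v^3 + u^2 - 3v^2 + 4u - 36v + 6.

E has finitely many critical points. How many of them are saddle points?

1

E separates as a function of u plus a function of v, so ∇E=0 decouples.
∂E/∂u = 2(u + 2) = 0 at u ∈ {-2}; ∂E/∂v = 6(v - 3)(v + 2) = 0 at v ∈ {-2, 3}.
The Hessian is diagonal: diag(E_uu, E_vv). Second derivatives: E_uu(-2)=2; E_vv(-2)=-30, E_vv(3)=30.
Saddle points occur where the two diagonal entries have opposite signs: (-2, -2). Count: 1.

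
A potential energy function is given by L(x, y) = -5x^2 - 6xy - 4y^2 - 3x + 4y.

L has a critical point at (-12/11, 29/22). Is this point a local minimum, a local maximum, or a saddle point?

The Hessian of L is constant: H = [[-10, -6], [-6, -8]].
det(H) = (-10)·(-8) − (-6)² = 44.
det(H) > 0 and tr(H) = -18 < 0, so H is negative definite and the point is a local maximum.

local maximum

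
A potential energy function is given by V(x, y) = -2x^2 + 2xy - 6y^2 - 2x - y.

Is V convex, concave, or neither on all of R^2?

concave

V is quadratic, so its Hessian is the constant matrix H = [[-4, 2], [2, -12]].
det(H) = 44, tr(H) = -16.
det(H) > 0 and tr(H) < 0, so H is negative definite everywhere: concave.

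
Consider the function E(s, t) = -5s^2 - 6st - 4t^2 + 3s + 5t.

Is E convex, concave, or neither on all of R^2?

concave

E is quadratic, so its Hessian is the constant matrix H = [[-10, -6], [-6, -8]].
det(H) = 44, tr(H) = -18.
det(H) > 0 and tr(H) < 0, so H is negative definite everywhere: concave.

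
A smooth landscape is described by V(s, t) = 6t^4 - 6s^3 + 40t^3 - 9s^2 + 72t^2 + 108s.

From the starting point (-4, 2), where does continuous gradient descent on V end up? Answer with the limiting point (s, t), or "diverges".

(-3, 0)

V is separable, so gradient descent decouples: s follows -∂V/∂s, t follows -∂V/∂t.
∂V/∂s = -18(s - 2)(s + 3); at s=-4 this is -108, so s increases.
∂V/∂t = 24t(t + 2)(t + 3); at t=2 this is 960, so t decreases.
s converges to its nearest critical value -3 (a local min of the s-part); t converges to 0. The iterate converges to (-3, 0).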